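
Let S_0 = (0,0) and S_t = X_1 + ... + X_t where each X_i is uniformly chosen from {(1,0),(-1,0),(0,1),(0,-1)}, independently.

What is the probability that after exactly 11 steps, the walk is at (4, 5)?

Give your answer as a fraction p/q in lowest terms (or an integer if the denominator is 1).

Let h be the number of horizontal steps (so 11-h are vertical). To end at (4,5) need (h+4)/2 right-steps and ((11-h)+5)/2 up-steps.
Sum over h with 4 ≤ h ≤ 6, h ≡ 0 (mod 2), 11-h ≡ 1 (mod 2):
h=4: C(11,4)·C(4,4)·C(7,6) = 330·1·7 = 2310
h=6: C(11,6)·C(6,5)·C(5,5) = 462·6·1 = 2772
Total favorable: 5082
Total paths: 4^11 = 4194304
P = 5082/4194304 = 2541/2097152

Answer: 2541/2097152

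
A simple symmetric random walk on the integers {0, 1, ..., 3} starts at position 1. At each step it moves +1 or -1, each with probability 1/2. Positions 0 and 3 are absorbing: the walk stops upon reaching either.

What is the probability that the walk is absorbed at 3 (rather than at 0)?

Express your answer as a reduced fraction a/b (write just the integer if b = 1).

Symmetric walk (p = 1/2): the harmonic-function argument gives P(hit 3 before 0 | start at 1) = a/N.
P = 1/3 = 1/3

Answer: 1/3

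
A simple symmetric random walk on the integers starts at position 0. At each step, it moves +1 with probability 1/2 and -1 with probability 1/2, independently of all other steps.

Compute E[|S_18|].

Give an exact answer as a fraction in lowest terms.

S_18 takes values m ≡ 0 (mod 2) with |m| ≤ 18; P(S_18=m) = C(18,(18+m)/2)/2^18.
Total paths: 2^18 = 262144
Distribution: P(S=-18)=1/262144, P(S=-16)=18/262144, P(S=-14)=153/262144, P(S=-12)=816/262144, P(S=-10)=3060/262144, P(S=-8)=8568/262144, P(S=-6)=18564/262144, P(S=-4)=31824/262144, P(S=-2)=43758/262144, P(S=0)=48620/262144, P(S=2)=43758/262144, P(S=4)=31824/262144, P(S=6)=18564/262144, P(S=8)=8568/262144, P(S=10)=3060/262144, P(S=12)=816/262144, P(S=14)=153/262144, P(S=16)=18/262144, P(S=18)=1/262144
E[|S_18|] = Σ_m |m|·P(S_18=m) = 875160/262144 = 109395/32768

Answer: 109395/32768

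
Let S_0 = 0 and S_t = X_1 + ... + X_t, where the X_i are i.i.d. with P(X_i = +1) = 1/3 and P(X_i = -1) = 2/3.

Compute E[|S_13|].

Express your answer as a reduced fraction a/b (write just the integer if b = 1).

Answer: 836459/177147

Derivation:
S_13 takes values m ≡ 1 (mod 2) with |m| ≤ 13; P(S_13=m) = C(13,(13+m)/2) · (1/3)^((13+m)/2) · (2/3)^((13-m)/2).
Distribution: P(S=-13)=8192/1594323, P(S=-11)=53248/1594323, P(S=-9)=53248/531441, P(S=-7)=292864/1594323, P(S=-5)=366080/1594323, P(S=-3)=36608/177147, P(S=-1)=73216/531441, P(S=1)=36608/531441, P(S=3)=4576/177147, P(S=5)=11440/1594323, P(S=7)=2288/1594323, P(S=9)=104/531441, P(S=11)=26/1594323, P(S=13)=1/1594323
E[|S_13|] = Σ_m |m|·P(S_13=m) = 836459/177147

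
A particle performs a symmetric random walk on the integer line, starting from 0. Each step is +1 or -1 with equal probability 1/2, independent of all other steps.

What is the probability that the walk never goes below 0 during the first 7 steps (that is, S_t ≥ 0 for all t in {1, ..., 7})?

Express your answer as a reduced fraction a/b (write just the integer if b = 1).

Answer: 35/128

Derivation:
Let f(t,s) = #length-t paths at position s with S_1..S_t all ≥ 0.
f(t,s) = f(t-1,s-1) + f(t-1,s+1) for s ≥ 0; f(t,s) = 0 for s < 0.
t=0: f(0,0)=1
t=1: f(1,1)=1
t=2: f(2,0)=1 f(2,2)=1
t=3: f(3,1)=2 f(3,3)=1
t=4: f(4,0)=2 f(4,2)=3 f(4,4)=1
t=5: f(5,1)=5 f(5,3)=4 f(5,5)=1
t=6: f(6,0)=5 f(6,2)=9 f(6,4)=5 f(6,6)=1
t=7: f(7,1)=14 f(7,3)=14 f(7,5)=6 f(7,7)=1
Σ_s f(7,s) = 35
P = 35/128 = 35/128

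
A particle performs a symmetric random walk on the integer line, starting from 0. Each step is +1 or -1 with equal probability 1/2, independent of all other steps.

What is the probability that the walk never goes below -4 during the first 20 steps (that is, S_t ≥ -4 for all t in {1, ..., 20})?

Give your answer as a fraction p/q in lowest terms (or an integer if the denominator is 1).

Let f(t,s) = #length-t paths at position s with S_1..S_t all ≥ -4.
f(t,s) = f(t-1,s-1) + f(t-1,s+1) for s ≥ -4; f(t,s) = 0 for s < -4.
t=0: f(0,0)=1
t=1: f(1,-1)=1 f(1,1)=1
t=2: f(2,-2)=1 f(2,0)=2 f(2,2)=1
t=3: f(3,-3)=1 f(3,-1)=3 f(3,1)=3 f(3,3)=1
t=4: f(4,-4)=1 f(4,-2)=4 f(4,0)=6 f(4,2)=4 f(4,4)=1
t=5: f(5,-3)=5 f(5,-1)=10 f(5,1)=10 f(5,3)=5 f(5,5)=1
t=6: f(6,-4)=5 f(6,-2)=15 f(6,0)=20 f(6,2)=15 f(6,4)=6 f(6,6)=1
t=7: f(7,-3)=20 f(7,-1)=35 f(7,1)=35 f(7,3)=21 f(7,5)=7 f(7,7)=1
t=8: f(8,-4)=20 f(8,-2)=55 f(8,0)=70 f(8,2)=56 f(8,4)=28 f(8,6)=8 f(8,8)=1
t=9: f(9,-3)=75 f(9,-1)=125 f(9,1)=126 f(9,3)=84 f(9,5)=36 f(9,7)=9 f(9,9)=1
t=10: f(10,-4)=75 f(10,-2)=200 f(10,0)=251 f(10,2)=210 f(10,4)=120 f(10,6)=45 f(10,8)=10 f(10,10)=1
t=11: f(11,-3)=275 f(11,-1)=451 f(11,1)=461 f(11,3)=330 f(11,5)=165 f(11,7)=55 f(11,9)=11 f(11,11)=1
t=12: f(12,-4)=275 f(12,-2)=726 f(12,0)=912 f(12,2)=791 f(12,4)=495 f(12,6)=220 f(12,8)=66 f(12,10)=12 f(12,12)=1
t=13: f(13,-3)=1001 f(13,-1)=1638 f(13,1)=1703 f(13,3)=1286 f(13,5)=715 f(13,7)=286 f(13,9)=78 f(13,11)=13 f(13,13)=1
t=14: f(14,-4)=1001 f(14,-2)=2639 f(14,0)=3341 f(14,2)=2989 f(14,4)=2001 f(14,6)=1001 f(14,8)=364 f(14,10)=91 f(14,12)=14 f(14,14)=1
t=15: f(15,-3)=3640 f(15,-1)=5980 f(15,1)=6330 f(15,3)=4990 f(15,5)=3002 f(15,7)=1365 f(15,9)=455 f(15,11)=105 f(15,13)=15 f(15,15)=1
t=16: f(16,-4)=3640 f(16,-2)=9620 f(16,0)=12310 f(16,2)=11320 f(16,4)=7992 f(16,6)=4367 f(16,8)=1820 f(16,10)=560 f(16,12)=120 f(16,14)=16 f(16,16)=1
t=17: f(17,-3)=13260 f(17,-1)=21930 f(17,1)=23630 f(17,3)=19312 f(17,5)=12359 f(17,7)=6187 f(17,9)=2380 f(17,11)=680 f(17,13)=136 f(17,15)=17 f(17,17)=1
t=18: f(18,-4)=13260 f(18,-2)=35190 f(18,0)=45560 f(18,2)=42942 f(18,4)=31671 f(18,6)=18546 f(18,8)=8567 f(18,10)=3060 f(18,12)=816 f(18,14)=153 f(18,16)=18 f(18,18)=1
t=19: f(19,-3)=48450 f(19,-1)=80750 f(19,1)=88502 f(19,3)=74613 f(19,5)=50217 f(19,7)=27113 f(19,9)=11627 f(19,11)=3876 f(19,13)=969 f(19,15)=171 f(19,17)=19 f(19,19)=1
t=20: f(20,-4)=48450 f(20,-2)=129200 f(20,0)=169252 f(20,2)=163115 f(20,4)=124830 f(20,6)=77330 f(20,8)=38740 f(20,10)=15503 f(20,12)=4845 f(20,14)=1140 f(20,16)=190 f(20,18)=20 f(20,20)=1
Σ_s f(20,s) = 772616
P = 772616/1048576 = 96577/131072

Answer: 96577/131072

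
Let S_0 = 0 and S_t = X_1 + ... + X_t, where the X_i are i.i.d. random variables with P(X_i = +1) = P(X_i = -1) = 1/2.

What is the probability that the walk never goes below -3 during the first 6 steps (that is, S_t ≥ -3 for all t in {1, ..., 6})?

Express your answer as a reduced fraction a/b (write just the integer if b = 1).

Let f(t,s) = #length-t paths at position s with S_1..S_t all ≥ -3.
f(t,s) = f(t-1,s-1) + f(t-1,s+1) for s ≥ -3; f(t,s) = 0 for s < -3.
t=0: f(0,0)=1
t=1: f(1,-1)=1 f(1,1)=1
t=2: f(2,-2)=1 f(2,0)=2 f(2,2)=1
t=3: f(3,-3)=1 f(3,-1)=3 f(3,1)=3 f(3,3)=1
t=4: f(4,-2)=4 f(4,0)=6 f(4,2)=4 f(4,4)=1
t=5: f(5,-3)=4 f(5,-1)=10 f(5,1)=10 f(5,3)=5 f(5,5)=1
t=6: f(6,-2)=14 f(6,0)=20 f(6,2)=15 f(6,4)=6 f(6,6)=1
Σ_s f(6,s) = 56
P = 56/64 = 7/8

Answer: 7/8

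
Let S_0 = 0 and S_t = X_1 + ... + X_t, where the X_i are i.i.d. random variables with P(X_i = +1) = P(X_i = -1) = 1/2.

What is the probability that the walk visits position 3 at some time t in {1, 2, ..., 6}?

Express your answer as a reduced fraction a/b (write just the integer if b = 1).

Answer: 7/32

Derivation:
Count via complement. Let g(t,s) = #length-t paths at position s with S_1..S_t all ≠ 3.
g(t,s) = g(t-1,s-1) + g(t-1,s+1) for s ≠ 3; g(t,3) = 0.
t=0: g(0,0)=1
t=1: g(1,-1)=1 g(1,1)=1
t=2: g(2,-2)=1 g(2,0)=2 g(2,2)=1
t=3: g(3,-3)=1 g(3,-1)=3 g(3,1)=3
t=4: g(4,-4)=1 g(4,-2)=4 g(4,0)=6 g(4,2)=3
t=5: g(5,-5)=1 g(5,-3)=5 g(5,-1)=10 g(5,1)=9
t=6: g(6,-6)=1 g(6,-4)=6 g(6,-2)=15 g(6,0)=19 g(6,2)=9
Paths never hitting 3: Σ_s g(6,s) = 50
Paths hitting 3: 2^6 - 50 = 14
P = 14/64 = 7/32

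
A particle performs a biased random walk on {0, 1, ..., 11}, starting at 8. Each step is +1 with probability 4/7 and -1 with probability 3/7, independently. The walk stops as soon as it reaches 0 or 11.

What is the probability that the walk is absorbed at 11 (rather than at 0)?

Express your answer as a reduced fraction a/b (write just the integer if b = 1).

Answer: 3774400/4017157

Derivation:
Biased walk: p = 4/7, q = 3/7, r = q/p = 3/4
Gambler's ruin: P(hit 11 before 0 | start at 8) = (1 - r^a)/(1 - r^N)
r^8 = 6561/65536; r^11 = 177147/4194304
P = (1 - 6561/65536) / (1 - 177147/4194304) = 58975/65536 / 4017157/4194304 = 3774400/4017157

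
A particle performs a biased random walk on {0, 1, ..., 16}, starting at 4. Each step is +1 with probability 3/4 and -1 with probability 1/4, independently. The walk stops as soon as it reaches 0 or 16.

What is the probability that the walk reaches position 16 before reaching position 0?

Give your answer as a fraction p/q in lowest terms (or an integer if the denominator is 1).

Biased walk: p = 3/4, q = 1/4, r = q/p = 1/3
Gambler's ruin: P(hit 16 before 0 | start at 4) = (1 - r^a)/(1 - r^N)
r^4 = 1/81; r^16 = 1/43046721
P = (1 - 1/81) / (1 - 1/43046721) = 80/81 / 43046720/43046721 = 531441/538084

Answer: 531441/538084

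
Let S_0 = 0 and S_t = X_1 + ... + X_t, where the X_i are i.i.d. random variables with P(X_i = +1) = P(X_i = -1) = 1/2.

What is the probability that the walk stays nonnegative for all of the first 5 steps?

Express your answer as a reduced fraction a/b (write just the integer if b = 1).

Answer: 5/16

Derivation:
Let f(t,s) = #length-t paths at position s with S_1..S_t all ≥ 0.
f(t,s) = f(t-1,s-1) + f(t-1,s+1) for s ≥ 0; f(t,s) = 0 for s < 0.
t=0: f(0,0)=1
t=1: f(1,1)=1
t=2: f(2,0)=1 f(2,2)=1
t=3: f(3,1)=2 f(3,3)=1
t=4: f(4,0)=2 f(4,2)=3 f(4,4)=1
t=5: f(5,1)=5 f(5,3)=4 f(5,5)=1
Σ_s f(5,s) = 10
P = 10/32 = 5/16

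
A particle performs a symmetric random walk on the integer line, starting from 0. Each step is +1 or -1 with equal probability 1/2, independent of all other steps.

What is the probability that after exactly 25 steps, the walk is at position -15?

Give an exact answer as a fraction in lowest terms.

To reach position -15 after 25 steps: need 5 steps of +1 and 20 of -1.
Favorable paths: C(25,5) = 53130
Total paths: 2^25 = 33554432
P = 53130/33554432 = 26565/16777216

Answer: 26565/16777216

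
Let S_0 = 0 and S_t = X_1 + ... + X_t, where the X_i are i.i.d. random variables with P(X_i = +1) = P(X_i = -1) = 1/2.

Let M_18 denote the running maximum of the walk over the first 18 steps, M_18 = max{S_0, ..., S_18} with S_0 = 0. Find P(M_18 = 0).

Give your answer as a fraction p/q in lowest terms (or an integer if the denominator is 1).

Let M_18 = max(S_0,...,S_18). Use the reflection principle: for j ≥ 1, #{paths with M_18 ≥ j} = #{S_18 ≥ j} + #{S_18 ≥ j+1}.
P(M_18 ≥ 0) = 1 since S_0 = 0, so #{M_18 ≥ 0} = 262144.
#{M_18 ≥ 1} = #{S_18 ≥ 1} + #{S_18 ≥ 2} = 106762 + 106762 = 213524.
#{M_18 = 0} = 262144 - 213524 = 48620.
P(M_18 = 0) = 48620/262144 = 12155/65536

Answer: 12155/65536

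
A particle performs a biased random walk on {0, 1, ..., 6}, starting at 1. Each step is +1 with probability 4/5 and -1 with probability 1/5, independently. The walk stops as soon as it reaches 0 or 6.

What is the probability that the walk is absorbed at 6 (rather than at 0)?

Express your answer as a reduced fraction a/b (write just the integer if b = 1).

Answer: 1024/1365

Derivation:
Biased walk: p = 4/5, q = 1/5, r = q/p = 1/4
Gambler's ruin: P(hit 6 before 0 | start at 1) = (1 - r^a)/(1 - r^N)
r^1 = 1/4; r^6 = 1/4096
P = (1 - 1/4) / (1 - 1/4096) = 3/4 / 4095/4096 = 1024/1365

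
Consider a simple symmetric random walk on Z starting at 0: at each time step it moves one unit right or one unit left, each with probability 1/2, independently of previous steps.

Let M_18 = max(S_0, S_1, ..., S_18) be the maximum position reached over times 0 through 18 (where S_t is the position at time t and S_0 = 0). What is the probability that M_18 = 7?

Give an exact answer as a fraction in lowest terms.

Answer: 1071/32768

Derivation:
Let M_18 = max(S_0,...,S_18). Use the reflection principle: for j ≥ 1, #{paths with M_18 ≥ j} = #{S_18 ≥ j} + #{S_18 ≥ j+1}.
By reflection, #{M_18 ≥ 7} = #{S_18 ≥ 7} + #{S_18 ≥ 8} = 12616 + 12616 = 25232.
#{M_18 ≥ 8} = #{S_18 ≥ 8} + #{S_18 ≥ 9} = 12616 + 4048 = 16664.
#{M_18 = 7} = 25232 - 16664 = 8568.
P(M_18 = 7) = 8568/262144 = 1071/32768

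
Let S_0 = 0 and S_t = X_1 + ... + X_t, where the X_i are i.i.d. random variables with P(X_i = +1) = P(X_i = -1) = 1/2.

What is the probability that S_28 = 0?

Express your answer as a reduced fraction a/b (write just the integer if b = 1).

To return to 0 after 28 steps: need exactly 14 steps of +1 and 14 of -1.
Favorable paths: C(28,14) = 40116600
Total paths: 2^28 = 268435456
P = 40116600/268435456 = 5014575/33554432

Answer: 5014575/33554432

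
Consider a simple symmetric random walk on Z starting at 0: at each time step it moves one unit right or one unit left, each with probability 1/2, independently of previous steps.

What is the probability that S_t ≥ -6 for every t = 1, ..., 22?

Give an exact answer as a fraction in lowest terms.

Answer: 227069/262144

Derivation:
Let f(t,s) = #length-t paths at position s with S_1..S_t all ≥ -6.
f(t,s) = f(t-1,s-1) + f(t-1,s+1) for s ≥ -6; f(t,s) = 0 for s < -6.
t=0: f(0,0)=1
t=1: f(1,-1)=1 f(1,1)=1
t=2: f(2,-2)=1 f(2,0)=2 f(2,2)=1
t=3: f(3,-3)=1 f(3,-1)=3 f(3,1)=3 f(3,3)=1
t=4: f(4,-4)=1 f(4,-2)=4 f(4,0)=6 f(4,2)=4 f(4,4)=1
t=5: f(5,-5)=1 f(5,-3)=5 f(5,-1)=10 f(5,1)=10 f(5,3)=5 f(5,5)=1
t=6: f(6,-6)=1 f(6,-4)=6 f(6,-2)=15 f(6,0)=20 f(6,2)=15 f(6,4)=6 f(6,6)=1
t=7: f(7,-5)=7 f(7,-3)=21 f(7,-1)=35 f(7,1)=35 f(7,3)=21 f(7,5)=7 f(7,7)=1
t=8: f(8,-6)=7 f(8,-4)=28 f(8,-2)=56 f(8,0)=70 f(8,2)=56 f(8,4)=28 f(8,6)=8 f(8,8)=1
t=9: f(9,-5)=35 f(9,-3)=84 f(9,-1)=126 f(9,1)=126 f(9,3)=84 f(9,5)=36 f(9,7)=9 f(9,9)=1
t=10: f(10,-6)=35 f(10,-4)=119 f(10,-2)=210 f(10,0)=252 f(10,2)=210 f(10,4)=120 f(10,6)=45 f(10,8)=10 f(10,10)=1
t=11: f(11,-5)=154 f(11,-3)=329 f(11,-1)=462 f(11,1)=462 f(11,3)=330 f(11,5)=165 f(11,7)=55 f(11,9)=11 f(11,11)=1
t=12: f(12,-6)=154 f(12,-4)=483 f(12,-2)=791 f(12,0)=924 f(12,2)=792 f(12,4)=495 f(12,6)=220 f(12,8)=66 f(12,10)=12 f(12,12)=1
t=13: f(13,-5)=637 f(13,-3)=1274 f(13,-1)=1715 f(13,1)=1716 f(13,3)=1287 f(13,5)=715 f(13,7)=286 f(13,9)=78 f(13,11)=13 f(13,13)=1
t=14: f(14,-6)=637 f(14,-4)=1911 f(14,-2)=2989 f(14,0)=3431 f(14,2)=3003 f(14,4)=2002 f(14,6)=1001 f(14,8)=364 f(14,10)=91 f(14,12)=14 f(14,14)=1
t=15: f(15,-5)=2548 f(15,-3)=4900 f(15,-1)=6420 f(15,1)=6434 f(15,3)=5005 f(15,5)=3003 f(15,7)=1365 f(15,9)=455 f(15,11)=105 f(15,13)=15 f(15,15)=1
t=16: f(16,-6)=2548 f(16,-4)=7448 f(16,-2)=11320 f(16,0)=12854 f(16,2)=11439 f(16,4)=8008 f(16,6)=4368 f(16,8)=1820 f(16,10)=560 f(16,12)=120 f(16,14)=16 f(16,16)=1
t=17: f(17,-5)=9996 f(17,-3)=18768 f(17,-1)=24174 f(17,1)=24293 f(17,3)=19447 f(17,5)=12376 f(17,7)=6188 f(17,9)=2380 f(17,11)=680 f(17,13)=136 f(17,15)=17 f(17,17)=1
t=18: f(18,-6)=9996 f(18,-4)=28764 f(18,-2)=42942 f(18,0)=48467 f(18,2)=43740 f(18,4)=31823 f(18,6)=18564 f(18,8)=8568 f(18,10)=3060 f(18,12)=816 f(18,14)=153 f(18,16)=18 f(18,18)=1
t=19: f(19,-5)=38760 f(19,-3)=71706 f(19,-1)=91409 f(19,1)=92207 f(19,3)=75563 f(19,5)=50387 f(19,7)=27132 f(19,9)=11628 f(19,11)=3876 f(19,13)=969 f(19,15)=171 f(19,17)=19 f(19,19)=1
t=20: f(20,-6)=38760 f(20,-4)=110466 f(20,-2)=163115 f(20,0)=183616 f(20,2)=167770 f(20,4)=125950 f(20,6)=77519 f(20,8)=38760 f(20,10)=15504 f(20,12)=4845 f(20,14)=1140 f(20,16)=190 f(20,18)=20 f(20,20)=1
t=21: f(21,-5)=149226 f(21,-3)=273581 f(21,-1)=346731 f(21,1)=351386 f(21,3)=293720 f(21,5)=203469 f(21,7)=116279 f(21,9)=54264 f(21,11)=20349 f(21,13)=5985 f(21,15)=1330 f(21,17)=210 f(21,19)=21 f(21,21)=1
t=22: f(22,-6)=149226 f(22,-4)=422807 f(22,-2)=620312 f(22,0)=698117 f(22,2)=645106 f(22,4)=497189 f(22,6)=319748 f(22,8)=170543 f(22,10)=74613 f(22,12)=26334 f(22,14)=7315 f(22,16)=1540 f(22,18)=231 f(22,20)=22 f(22,22)=1
Σ_s f(22,s) = 3633104
P = 3633104/4194304 = 227069/262144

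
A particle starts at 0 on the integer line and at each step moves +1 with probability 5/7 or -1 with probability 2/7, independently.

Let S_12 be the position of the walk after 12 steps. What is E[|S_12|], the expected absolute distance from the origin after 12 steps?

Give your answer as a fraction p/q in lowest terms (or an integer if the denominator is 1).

Answer: 10469016036/1977326743

Derivation:
S_12 takes values m ≡ 0 (mod 2) with |m| ≤ 12; P(S_12=m) = C(12,(12+m)/2) · (5/7)^((12+m)/2) · (2/7)^((12-m)/2).
Distribution: P(S=-12)=4096/13841287201, P(S=-10)=122880/13841287201, P(S=-8)=1689600/13841287201, P(S=-6)=14080000/13841287201, P(S=-4)=79200000/13841287201, P(S=-2)=316800000/13841287201, P(S=0)=132000000/1977326743, P(S=2)=1980000000/13841287201, P(S=4)=3093750000/13841287201, P(S=6)=3437500000/13841287201, P(S=8)=2578125000/13841287201, P(S=10)=1171875000/13841287201, P(S=12)=244140625/13841287201
E[|S_12|] = Σ_m |m|·P(S_12=m) = 10469016036/1977326743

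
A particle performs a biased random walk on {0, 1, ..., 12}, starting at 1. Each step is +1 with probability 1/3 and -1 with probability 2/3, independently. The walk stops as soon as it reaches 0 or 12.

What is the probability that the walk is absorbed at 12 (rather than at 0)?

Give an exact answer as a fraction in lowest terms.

Answer: 1/4095

Derivation:
Biased walk: p = 1/3, q = 2/3, r = q/p = 2
Gambler's ruin: P(hit 12 before 0 | start at 1) = (1 - r^a)/(1 - r^N)
r^1 = 2; r^12 = 4096
P = (1 - 2) / (1 - 4096) = -1 / -4095 = 1/4095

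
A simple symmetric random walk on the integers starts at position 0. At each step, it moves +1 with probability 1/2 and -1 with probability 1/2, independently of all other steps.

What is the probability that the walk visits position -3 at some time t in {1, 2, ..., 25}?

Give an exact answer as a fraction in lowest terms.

Count via complement. Let g(t,s) = #length-t paths at position s with S_1..S_t all ≠ -3.
g(t,s) = g(t-1,s-1) + g(t-1,s+1) for s ≠ -3; g(t,-3) = 0.
t=0: g(0,0)=1
t=1: g(1,-1)=1 g(1,1)=1
t=2: g(2,-2)=1 g(2,0)=2 g(2,2)=1
t=3: g(3,-1)=3 g(3,1)=3 g(3,3)=1
t=4: g(4,-2)=3 g(4,0)=6 g(4,2)=4 g(4,4)=1
t=5: g(5,-1)=9 g(5,1)=10 g(5,3)=5 g(5,5)=1
t=6: g(6,-2)=9 g(6,0)=19 g(6,2)=15 g(6,4)=6 g(6,6)=1
t=7: g(7,-1)=28 g(7,1)=34 g(7,3)=21 g(7,5)=7 g(7,7)=1
t=8: g(8,-2)=28 g(8,0)=62 g(8,2)=55 g(8,4)=28 g(8,6)=8 g(8,8)=1
t=9: g(9,-1)=90 g(9,1)=117 g(9,3)=83 g(9,5)=36 g(9,7)=9 g(9,9)=1
t=10: g(10,-2)=90 g(10,0)=207 g(10,2)=200 g(10,4)=119 g(10,6)=45 g(10,8)=10 g(10,10)=1
t=11: g(11,-1)=297 g(11,1)=407 g(11,3)=319 g(11,5)=164 g(11,7)=55 g(11,9)=11 g(11,11)=1
t=12: g(12,-2)=297 g(12,0)=704 g(12,2)=726 g(12,4)=483 g(12,6)=219 g(12,8)=66 g(12,10)=12 g(12,12)=1
t=13: g(13,-1)=1001 g(13,1)=1430 g(13,3)=1209 g(13,5)=702 g(13,7)=285 g(13,9)=78 g(13,11)=13 g(13,13)=1
t=14: g(14,-2)=1001 g(14,0)=2431 g(14,2)=2639 g(14,4)=1911 g(14,6)=987 g(14,8)=363 g(14,10)=91 g(14,12)=14 g(14,14)=1
t=15: g(15,-1)=3432 g(15,1)=5070 g(15,3)=4550 g(15,5)=2898 g(15,7)=1350 g(15,9)=454 g(15,11)=105 g(15,13)=15 g(15,15)=1
t=16: g(16,-2)=3432 g(16,0)=8502 g(16,2)=9620 g(16,4)=7448 g(16,6)=4248 g(16,8)=1804 g(16,10)=559 g(16,12)=120 g(16,14)=16 g(16,16)=1
t=17: g(17,-1)=11934 g(17,1)=18122 g(17,3)=17068 g(17,5)=11696 g(17,7)=6052 g(17,9)=2363 g(17,11)=679 g(17,13)=136 g(17,15)=17 g(17,17)=1
t=18: g(18,-2)=11934 g(18,0)=30056 g(18,2)=35190 g(18,4)=28764 g(18,6)=17748 g(18,8)=8415 g(18,10)=3042 g(18,12)=815 g(18,14)=153 g(18,16)=18 g(18,18)=1
t=19: g(19,-1)=41990 g(19,1)=65246 g(19,3)=63954 g(19,5)=46512 g(19,7)=26163 g(19,9)=11457 g(19,11)=3857 g(19,13)=968 g(19,15)=171 g(19,17)=19 g(19,19)=1
t=20: g(20,-2)=41990 g(20,0)=107236 g(20,2)=129200 g(20,4)=110466 g(20,6)=72675 g(20,8)=37620 g(20,10)=15314 g(20,12)=4825 g(20,14)=1139 g(20,16)=190 g(20,18)=20 g(20,20)=1
t=21: g(21,-1)=149226 g(21,1)=236436 g(21,3)=239666 g(21,5)=183141 g(21,7)=110295 g(21,9)=52934 g(21,11)=20139 g(21,13)=5964 g(21,15)=1329 g(21,17)=210 g(21,19)=21 g(21,21)=1
t=22: g(22,-2)=149226 g(22,0)=385662 g(22,2)=476102 g(22,4)=422807 g(22,6)=293436 g(22,8)=163229 g(22,10)=73073 g(22,12)=26103 g(22,14)=7293 g(22,16)=1539 g(22,18)=231 g(22,20)=22 g(22,22)=1
t=23: g(23,-1)=534888 g(23,1)=861764 g(23,3)=898909 g(23,5)=716243 g(23,7)=456665 g(23,9)=236302 g(23,11)=99176 g(23,13)=33396 g(23,15)=8832 g(23,17)=1770 g(23,19)=253 g(23,21)=23 g(23,23)=1
t=24: g(24,-2)=534888 g(24,0)=1396652 g(24,2)=1760673 g(24,4)=1615152 g(24,6)=1172908 g(24,8)=692967 g(24,10)=335478 g(24,12)=132572 g(24,14)=42228 g(24,16)=10602 g(24,18)=2023 g(24,20)=276 g(24,22)=24 g(24,24)=1
t=25: g(25,-1)=1931540 g(25,1)=3157325 g(25,3)=3375825 g(25,5)=2788060 g(25,7)=1865875 g(25,9)=1028445 g(25,11)=468050 g(25,13)=174800 g(25,15)=52830 g(25,17)=12625 g(25,19)=2299 g(25,21)=300 g(25,23)=25 g(25,25)=1
Paths never hitting -3: Σ_s g(25,s) = 14858000
Paths hitting -3: 2^25 - 14858000 = 18696432
P = 18696432/33554432 = 1168527/2097152

Answer: 1168527/2097152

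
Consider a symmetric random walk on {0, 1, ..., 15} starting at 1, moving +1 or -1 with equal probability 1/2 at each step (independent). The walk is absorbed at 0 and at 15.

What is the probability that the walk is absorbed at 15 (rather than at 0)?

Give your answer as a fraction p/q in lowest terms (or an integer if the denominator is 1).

Answer: 1/15

Derivation:
Symmetric walk (p = 1/2): the harmonic-function argument gives P(hit 15 before 0 | start at 1) = a/N.
P = 1/15 = 1/15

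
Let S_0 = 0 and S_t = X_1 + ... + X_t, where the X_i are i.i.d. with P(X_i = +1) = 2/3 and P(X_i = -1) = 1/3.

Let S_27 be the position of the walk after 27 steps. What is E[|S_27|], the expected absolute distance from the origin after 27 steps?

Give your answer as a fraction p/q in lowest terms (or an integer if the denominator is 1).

S_27 takes values m ≡ 1 (mod 2) with |m| ≤ 27; P(S_27=m) = C(27,(27+m)/2) · (2/3)^((27+m)/2) · (1/3)^((27-m)/2).
Distribution: P(S=-27)=1/7625597484987, P(S=-25)=2/282429536481, P(S=-23)=52/282429536481, P(S=-21)=2600/847288609443, P(S=-19)=10400/282429536481, P(S=-17)=95680/282429536481, P(S=-15)=2104960/847288609443, P(S=-13)=4209920/282429536481, P(S=-11)=21049600/282429536481, P(S=-9)=799884800/2541865828329, P(S=-7)=319953920/282429536481, P(S=-5)=988948480/282429536481, P(S=-3)=7911587840/847288609443, P(S=-1)=6085836800/282429536481, P(S=1)=12171673600/282429536481, P(S=3)=63292702720/847288609443, P(S=5)=31646351360/282429536481, P(S=7)=40954101760/282429536481, P(S=9)=409541017600/2541865828329, P(S=11)=43109580800/282429536481, P(S=13)=34487664640/282429536481, P(S=15)=68975329280/847288609443, P(S=17)=12540968960/282429536481, P(S=19)=5452595200/282429536481, P(S=21)=5452595200/847288609443, P(S=23)=436207616/282429536481, P(S=25)=67108864/282429536481, P(S=27)=134217728/7625597484987
E[|S_27|] = Σ_m |m|·P(S_27=m) = 862142190941/94143178827

Answer: 862142190941/94143178827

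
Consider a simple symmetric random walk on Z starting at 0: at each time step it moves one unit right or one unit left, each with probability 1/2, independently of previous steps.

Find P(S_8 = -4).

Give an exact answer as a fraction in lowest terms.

Answer: 7/64

Derivation:
To reach position -4 after 8 steps: need 2 steps of +1 and 6 of -1.
Favorable paths: C(8,2) = 28
Total paths: 2^8 = 256
P = 28/256 = 7/64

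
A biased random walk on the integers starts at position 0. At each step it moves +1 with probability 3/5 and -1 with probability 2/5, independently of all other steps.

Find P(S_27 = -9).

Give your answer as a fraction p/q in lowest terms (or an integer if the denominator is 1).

To reach position -9 after 27 steps: need 9 steps of +1 and 18 steps of -1.
Number of such sequences: C(27,9) = 4686825
Each has probability (3/5)^9 · (2/5)^18 = 5159780352/7450580596923828125
P = 4686825 · 5159780352/7450580596923828125 = 967319501930496/298023223876953125

Answer: 967319501930496/298023223876953125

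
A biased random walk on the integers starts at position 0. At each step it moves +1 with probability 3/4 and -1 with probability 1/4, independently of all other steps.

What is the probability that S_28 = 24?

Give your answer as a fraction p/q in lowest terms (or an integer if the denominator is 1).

To reach position 24 after 28 steps: need 26 steps of +1 and 2 steps of -1.
Number of such sequences: C(28,26) = 378
Each has probability (3/4)^26 · (1/4)^2 = 2541865828329/72057594037927936
P = 378 · 2541865828329/72057594037927936 = 480412641554181/36028797018963968

Answer: 480412641554181/36028797018963968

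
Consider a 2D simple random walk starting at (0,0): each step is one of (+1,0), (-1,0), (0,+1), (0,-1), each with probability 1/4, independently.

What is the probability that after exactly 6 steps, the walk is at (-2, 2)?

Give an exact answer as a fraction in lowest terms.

Let h be the number of horizontal steps (so 6-h are vertical). To end at (-2,2) need (h-2)/2 right-steps and ((6-h)+2)/2 up-steps.
Sum over h with 2 ≤ h ≤ 4, h ≡ 0 (mod 2), 6-h ≡ 0 (mod 2):
h=2: C(6,2)·C(2,0)·C(4,3) = 15·1·4 = 60
h=4: C(6,4)·C(4,1)·C(2,2) = 15·4·1 = 60
Total favorable: 120
Total paths: 4^6 = 4096
P = 120/4096 = 15/512

Answer: 15/512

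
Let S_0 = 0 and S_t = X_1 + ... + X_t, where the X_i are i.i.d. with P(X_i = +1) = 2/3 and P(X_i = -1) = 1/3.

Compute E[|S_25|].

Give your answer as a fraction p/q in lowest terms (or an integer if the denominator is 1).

Answer: 2404306276525/282429536481

Derivation:
S_25 takes values m ≡ 1 (mod 2) with |m| ≤ 25; P(S_25=m) = C(25,(25+m)/2) · (2/3)^((25+m)/2) · (1/3)^((25-m)/2).
Distribution: P(S=-25)=1/847288609443, P(S=-23)=50/847288609443, P(S=-21)=400/282429536481, P(S=-19)=18400/847288609443, P(S=-17)=202400/847288609443, P(S=-15)=566720/282429536481, P(S=-13)=11334400/847288609443, P(S=-11)=61529600/847288609443, P(S=-9)=30764800/94143178827, P(S=-7)=1046003200/847288609443, P(S=-5)=3347210240/847288609443, P(S=-3)=3042918400/282429536481, P(S=-1)=21300428800/847288609443, P(S=1)=42600857600/847288609443, P(S=3)=24343347200/282429536481, P(S=5)=107110727680/847288609443, P(S=7)=133888409600/847288609443, P(S=9)=15751577600/94143178827, P(S=11)=126012620800/847288609443, P(S=13)=92851404800/847288609443, P(S=15)=18570280960/282429536481, P(S=17)=26528972800/847288609443, P(S=19)=9646899200/847288609443, P(S=21)=838860800/282429536481, P(S=23)=419430400/847288609443, P(S=25)=33554432/847288609443
E[|S_25|] = Σ_m |m|·P(S_25=m) = 2404306276525/282429536481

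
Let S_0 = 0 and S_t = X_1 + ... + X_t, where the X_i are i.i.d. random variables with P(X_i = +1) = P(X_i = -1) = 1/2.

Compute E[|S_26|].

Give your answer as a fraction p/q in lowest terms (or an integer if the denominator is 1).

S_26 takes values m ≡ 0 (mod 2) with |m| ≤ 26; P(S_26=m) = C(26,(26+m)/2)/2^26.
Total paths: 2^26 = 67108864
Distribution: P(S=-26)=1/67108864, P(S=-24)=26/67108864, P(S=-22)=325/67108864, P(S=-20)=2600/67108864, P(S=-18)=14950/67108864, P(S=-16)=65780/67108864, P(S=-14)=230230/67108864, P(S=-12)=657800/67108864, P(S=-10)=1562275/67108864, P(S=-8)=3124550/67108864, P(S=-6)=5311735/67108864, P(S=-4)=7726160/67108864, P(S=-2)=9657700/67108864, P(S=0)=10400600/67108864, P(S=2)=9657700/67108864, P(S=4)=7726160/67108864, P(S=6)=5311735/67108864, P(S=8)=3124550/67108864, P(S=10)=1562275/67108864, P(S=12)=657800/67108864, P(S=14)=230230/67108864, P(S=16)=65780/67108864, P(S=18)=14950/67108864, P(S=20)=2600/67108864, P(S=22)=325/67108864, P(S=24)=26/67108864, P(S=26)=1/67108864
E[|S_26|] = Σ_m |m|·P(S_26=m) = 270415600/67108864 = 16900975/4194304

Answer: 16900975/4194304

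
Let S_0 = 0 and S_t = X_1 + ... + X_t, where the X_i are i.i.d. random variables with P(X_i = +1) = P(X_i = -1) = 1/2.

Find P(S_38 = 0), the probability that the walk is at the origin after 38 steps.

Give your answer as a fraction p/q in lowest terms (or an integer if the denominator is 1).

To return to 0 after 38 steps: need exactly 19 steps of +1 and 19 of -1.
Favorable paths: C(38,19) = 35345263800
Total paths: 2^38 = 274877906944
P = 35345263800/274877906944 = 4418157975/34359738368

Answer: 4418157975/34359738368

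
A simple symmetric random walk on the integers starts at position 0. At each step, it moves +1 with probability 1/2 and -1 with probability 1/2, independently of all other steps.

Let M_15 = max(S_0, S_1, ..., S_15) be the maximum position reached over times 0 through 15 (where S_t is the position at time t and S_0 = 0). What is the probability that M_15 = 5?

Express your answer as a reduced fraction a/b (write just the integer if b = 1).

Let M_15 = max(S_0,...,S_15). Use the reflection principle: for j ≥ 1, #{paths with M_15 ≥ j} = #{S_15 ≥ j} + #{S_15 ≥ j+1}.
By reflection, #{M_15 ≥ 5} = #{S_15 ≥ 5} + #{S_15 ≥ 6} = 4944 + 1941 = 6885.
#{M_15 ≥ 6} = #{S_15 ≥ 6} + #{S_15 ≥ 7} = 1941 + 1941 = 3882.
#{M_15 = 5} = 6885 - 3882 = 3003.
P(M_15 = 5) = 3003/32768 = 3003/32768

Answer: 3003/32768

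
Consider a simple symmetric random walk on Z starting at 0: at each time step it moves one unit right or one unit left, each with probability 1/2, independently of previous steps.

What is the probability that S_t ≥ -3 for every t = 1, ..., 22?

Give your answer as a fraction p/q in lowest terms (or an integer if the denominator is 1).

Let f(t,s) = #length-t paths at position s with S_1..S_t all ≥ -3.
f(t,s) = f(t-1,s-1) + f(t-1,s+1) for s ≥ -3; f(t,s) = 0 for s < -3.
t=0: f(0,0)=1
t=1: f(1,-1)=1 f(1,1)=1
t=2: f(2,-2)=1 f(2,0)=2 f(2,2)=1
t=3: f(3,-3)=1 f(3,-1)=3 f(3,1)=3 f(3,3)=1
t=4: f(4,-2)=4 f(4,0)=6 f(4,2)=4 f(4,4)=1
t=5: f(5,-3)=4 f(5,-1)=10 f(5,1)=10 f(5,3)=5 f(5,5)=1
t=6: f(6,-2)=14 f(6,0)=20 f(6,2)=15 f(6,4)=6 f(6,6)=1
t=7: f(7,-3)=14 f(7,-1)=34 f(7,1)=35 f(7,3)=21 f(7,5)=7 f(7,7)=1
t=8: f(8,-2)=48 f(8,0)=69 f(8,2)=56 f(8,4)=28 f(8,6)=8 f(8,8)=1
t=9: f(9,-3)=48 f(9,-1)=117 f(9,1)=125 f(9,3)=84 f(9,5)=36 f(9,7)=9 f(9,9)=1
t=10: f(10,-2)=165 f(10,0)=242 f(10,2)=209 f(10,4)=120 f(10,6)=45 f(10,8)=10 f(10,10)=1
t=11: f(11,-3)=165 f(11,-1)=407 f(11,1)=451 f(11,3)=329 f(11,5)=165 f(11,7)=55 f(11,9)=11 f(11,11)=1
t=12: f(12,-2)=572 f(12,0)=858 f(12,2)=780 f(12,4)=494 f(12,6)=220 f(12,8)=66 f(12,10)=12 f(12,12)=1
t=13: f(13,-3)=572 f(13,-1)=1430 f(13,1)=1638 f(13,3)=1274 f(13,5)=714 f(13,7)=286 f(13,9)=78 f(13,11)=13 f(13,13)=1
t=14: f(14,-2)=2002 f(14,0)=3068 f(14,2)=2912 f(14,4)=1988 f(14,6)=1000 f(14,8)=364 f(14,10)=91 f(14,12)=14 f(14,14)=1
t=15: f(15,-3)=2002 f(15,-1)=5070 f(15,1)=5980 f(15,3)=4900 f(15,5)=2988 f(15,7)=1364 f(15,9)=455 f(15,11)=105 f(15,13)=15 f(15,15)=1
t=16: f(16,-2)=7072 f(16,0)=11050 f(16,2)=10880 f(16,4)=7888 f(16,6)=4352 f(16,8)=1819 f(16,10)=560 f(16,12)=120 f(16,14)=16 f(16,16)=1
t=17: f(17,-3)=7072 f(17,-1)=18122 f(17,1)=21930 f(17,3)=18768 f(17,5)=12240 f(17,7)=6171 f(17,9)=2379 f(17,11)=680 f(17,13)=136 f(17,15)=17 f(17,17)=1
t=18: f(18,-2)=25194 f(18,0)=40052 f(18,2)=40698 f(18,4)=31008 f(18,6)=18411 f(18,8)=8550 f(18,10)=3059 f(18,12)=816 f(18,14)=153 f(18,16)=18 f(18,18)=1
t=19: f(19,-3)=25194 f(19,-1)=65246 f(19,1)=80750 f(19,3)=71706 f(19,5)=49419 f(19,7)=26961 f(19,9)=11609 f(19,11)=3875 f(19,13)=969 f(19,15)=171 f(19,17)=19 f(19,19)=1
t=20: f(20,-2)=90440 f(20,0)=145996 f(20,2)=152456 f(20,4)=121125 f(20,6)=76380 f(20,8)=38570 f(20,10)=15484 f(20,12)=4844 f(20,14)=1140 f(20,16)=190 f(20,18)=20 f(20,20)=1
t=21: f(21,-3)=90440 f(21,-1)=236436 f(21,1)=298452 f(21,3)=273581 f(21,5)=197505 f(21,7)=114950 f(21,9)=54054 f(21,11)=20328 f(21,13)=5984 f(21,15)=1330 f(21,17)=210 f(21,19)=21 f(21,21)=1
t=22: f(22,-2)=326876 f(22,0)=534888 f(22,2)=572033 f(22,4)=471086 f(22,6)=312455 f(22,8)=169004 f(22,10)=74382 f(22,12)=26312 f(22,14)=7314 f(22,16)=1540 f(22,18)=231 f(22,20)=22 f(22,22)=1
Σ_s f(22,s) = 2496144
P = 2496144/4194304 = 156009/262144

Answer: 156009/262144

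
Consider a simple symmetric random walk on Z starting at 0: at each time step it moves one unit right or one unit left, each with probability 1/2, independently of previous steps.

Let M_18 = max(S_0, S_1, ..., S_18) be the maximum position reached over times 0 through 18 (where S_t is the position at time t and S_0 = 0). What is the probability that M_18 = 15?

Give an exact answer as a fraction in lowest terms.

Let M_18 = max(S_0,...,S_18). Use the reflection principle: for j ≥ 1, #{paths with M_18 ≥ j} = #{S_18 ≥ j} + #{S_18 ≥ j+1}.
By reflection, #{M_18 ≥ 15} = #{S_18 ≥ 15} + #{S_18 ≥ 16} = 19 + 19 = 38.
#{M_18 ≥ 16} = #{S_18 ≥ 16} + #{S_18 ≥ 17} = 19 + 1 = 20.
#{M_18 = 15} = 38 - 20 = 18.
P(M_18 = 15) = 18/262144 = 9/131072

Answer: 9/131072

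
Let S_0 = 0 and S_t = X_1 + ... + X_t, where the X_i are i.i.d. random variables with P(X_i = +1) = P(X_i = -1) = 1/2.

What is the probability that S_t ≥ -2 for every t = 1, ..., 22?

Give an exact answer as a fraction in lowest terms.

Let f(t,s) = #length-t paths at position s with S_1..S_t all ≥ -2.
f(t,s) = f(t-1,s-1) + f(t-1,s+1) for s ≥ -2; f(t,s) = 0 for s < -2.
t=0: f(0,0)=1
t=1: f(1,-1)=1 f(1,1)=1
t=2: f(2,-2)=1 f(2,0)=2 f(2,2)=1
t=3: f(3,-1)=3 f(3,1)=3 f(3,3)=1
t=4: f(4,-2)=3 f(4,0)=6 f(4,2)=4 f(4,4)=1
t=5: f(5,-1)=9 f(5,1)=10 f(5,3)=5 f(5,5)=1
t=6: f(6,-2)=9 f(6,0)=19 f(6,2)=15 f(6,4)=6 f(6,6)=1
t=7: f(7,-1)=28 f(7,1)=34 f(7,3)=21 f(7,5)=7 f(7,7)=1
t=8: f(8,-2)=28 f(8,0)=62 f(8,2)=55 f(8,4)=28 f(8,6)=8 f(8,8)=1
t=9: f(9,-1)=90 f(9,1)=117 f(9,3)=83 f(9,5)=36 f(9,7)=9 f(9,9)=1
t=10: f(10,-2)=90 f(10,0)=207 f(10,2)=200 f(10,4)=119 f(10,6)=45 f(10,8)=10 f(10,10)=1
t=11: f(11,-1)=297 f(11,1)=407 f(11,3)=319 f(11,5)=164 f(11,7)=55 f(11,9)=11 f(11,11)=1
t=12: f(12,-2)=297 f(12,0)=704 f(12,2)=726 f(12,4)=483 f(12,6)=219 f(12,8)=66 f(12,10)=12 f(12,12)=1
t=13: f(13,-1)=1001 f(13,1)=1430 f(13,3)=1209 f(13,5)=702 f(13,7)=285 f(13,9)=78 f(13,11)=13 f(13,13)=1
t=14: f(14,-2)=1001 f(14,0)=2431 f(14,2)=2639 f(14,4)=1911 f(14,6)=987 f(14,8)=363 f(14,10)=91 f(14,12)=14 f(14,14)=1
t=15: f(15,-1)=3432 f(15,1)=5070 f(15,3)=4550 f(15,5)=2898 f(15,7)=1350 f(15,9)=454 f(15,11)=105 f(15,13)=15 f(15,15)=1
t=16: f(16,-2)=3432 f(16,0)=8502 f(16,2)=9620 f(16,4)=7448 f(16,6)=4248 f(16,8)=1804 f(16,10)=559 f(16,12)=120 f(16,14)=16 f(16,16)=1
t=17: f(17,-1)=11934 f(17,1)=18122 f(17,3)=17068 f(17,5)=11696 f(17,7)=6052 f(17,9)=2363 f(17,11)=679 f(17,13)=136 f(17,15)=17 f(17,17)=1
t=18: f(18,-2)=11934 f(18,0)=30056 f(18,2)=35190 f(18,4)=28764 f(18,6)=17748 f(18,8)=8415 f(18,10)=3042 f(18,12)=815 f(18,14)=153 f(18,16)=18 f(18,18)=1
t=19: f(19,-1)=41990 f(19,1)=65246 f(19,3)=63954 f(19,5)=46512 f(19,7)=26163 f(19,9)=11457 f(19,11)=3857 f(19,13)=968 f(19,15)=171 f(19,17)=19 f(19,19)=1
t=20: f(20,-2)=41990 f(20,0)=107236 f(20,2)=129200 f(20,4)=110466 f(20,6)=72675 f(20,8)=37620 f(20,10)=15314 f(20,12)=4825 f(20,14)=1139 f(20,16)=190 f(20,18)=20 f(20,20)=1
t=21: f(21,-1)=149226 f(21,1)=236436 f(21,3)=239666 f(21,5)=183141 f(21,7)=110295 f(21,9)=52934 f(21,11)=20139 f(21,13)=5964 f(21,15)=1329 f(21,17)=210 f(21,19)=21 f(21,21)=1
t=22: f(22,-2)=149226 f(22,0)=385662 f(22,2)=476102 f(22,4)=422807 f(22,6)=293436 f(22,8)=163229 f(22,10)=73073 f(22,12)=26103 f(22,14)=7293 f(22,16)=1539 f(22,18)=231 f(22,20)=22 f(22,22)=1
Σ_s f(22,s) = 1998724
P = 1998724/4194304 = 499681/1048576

Answer: 499681/1048576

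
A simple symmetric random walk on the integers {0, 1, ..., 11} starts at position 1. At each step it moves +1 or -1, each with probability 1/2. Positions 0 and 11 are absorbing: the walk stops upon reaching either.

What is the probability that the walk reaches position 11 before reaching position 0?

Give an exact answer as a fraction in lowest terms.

Answer: 1/11

Derivation:
Symmetric walk (p = 1/2): the harmonic-function argument gives P(hit 11 before 0 | start at 1) = a/N.
P = 1/11 = 1/11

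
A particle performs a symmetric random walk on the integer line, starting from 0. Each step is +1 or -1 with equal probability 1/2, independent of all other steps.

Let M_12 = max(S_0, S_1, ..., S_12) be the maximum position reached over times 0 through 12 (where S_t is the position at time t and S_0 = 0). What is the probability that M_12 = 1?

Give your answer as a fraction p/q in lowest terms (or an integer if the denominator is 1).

Let M_12 = max(S_0,...,S_12). Use the reflection principle: for j ≥ 1, #{paths with M_12 ≥ j} = #{S_12 ≥ j} + #{S_12 ≥ j+1}.
By reflection, #{M_12 ≥ 1} = #{S_12 ≥ 1} + #{S_12 ≥ 2} = 1586 + 1586 = 3172.
#{M_12 ≥ 2} = #{S_12 ≥ 2} + #{S_12 ≥ 3} = 1586 + 794 = 2380.
#{M_12 = 1} = 3172 - 2380 = 792.
P(M_12 = 1) = 792/4096 = 99/512

Answer: 99/512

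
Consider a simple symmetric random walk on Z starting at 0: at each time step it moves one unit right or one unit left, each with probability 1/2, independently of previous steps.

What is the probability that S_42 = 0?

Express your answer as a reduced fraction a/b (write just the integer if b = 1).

To return to 0 after 42 steps: need exactly 21 steps of +1 and 21 of -1.
Favorable paths: C(42,21) = 538257874440
Total paths: 2^42 = 4398046511104
P = 538257874440/4398046511104 = 67282234305/549755813888

Answer: 67282234305/549755813888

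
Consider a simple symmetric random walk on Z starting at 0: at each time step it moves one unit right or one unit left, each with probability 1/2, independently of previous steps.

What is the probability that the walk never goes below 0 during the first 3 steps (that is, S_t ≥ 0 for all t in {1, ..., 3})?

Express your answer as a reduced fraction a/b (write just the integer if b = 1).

Let f(t,s) = #length-t paths at position s with S_1..S_t all ≥ 0.
f(t,s) = f(t-1,s-1) + f(t-1,s+1) for s ≥ 0; f(t,s) = 0 for s < 0.
t=0: f(0,0)=1
t=1: f(1,1)=1
t=2: f(2,0)=1 f(2,2)=1
t=3: f(3,1)=2 f(3,3)=1
Σ_s f(3,s) = 3
P = 3/8 = 3/8

Answer: 3/8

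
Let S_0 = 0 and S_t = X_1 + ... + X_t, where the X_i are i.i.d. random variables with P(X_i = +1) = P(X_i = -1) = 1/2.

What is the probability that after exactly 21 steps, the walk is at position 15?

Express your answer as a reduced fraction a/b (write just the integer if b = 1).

To reach position 15 after 21 steps: need 18 steps of +1 and 3 of -1.
Favorable paths: C(21,18) = 1330
Total paths: 2^21 = 2097152
P = 1330/2097152 = 665/1048576

Answer: 665/1048576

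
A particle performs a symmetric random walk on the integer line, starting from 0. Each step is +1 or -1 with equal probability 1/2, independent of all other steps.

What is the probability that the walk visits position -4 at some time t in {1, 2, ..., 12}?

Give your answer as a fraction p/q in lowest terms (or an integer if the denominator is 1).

Count via complement. Let g(t,s) = #length-t paths at position s with S_1..S_t all ≠ -4.
g(t,s) = g(t-1,s-1) + g(t-1,s+1) for s ≠ -4; g(t,-4) = 0.
t=0: g(0,0)=1
t=1: g(1,-1)=1 g(1,1)=1
t=2: g(2,-2)=1 g(2,0)=2 g(2,2)=1
t=3: g(3,-3)=1 g(3,-1)=3 g(3,1)=3 g(3,3)=1
t=4: g(4,-2)=4 g(4,0)=6 g(4,2)=4 g(4,4)=1
t=5: g(5,-3)=4 g(5,-1)=10 g(5,1)=10 g(5,3)=5 g(5,5)=1
t=6: g(6,-2)=14 g(6,0)=20 g(6,2)=15 g(6,4)=6 g(6,6)=1
t=7: g(7,-3)=14 g(7,-1)=34 g(7,1)=35 g(7,3)=21 g(7,5)=7 g(7,7)=1
t=8: g(8,-2)=48 g(8,0)=69 g(8,2)=56 g(8,4)=28 g(8,6)=8 g(8,8)=1
t=9: g(9,-3)=48 g(9,-1)=117 g(9,1)=125 g(9,3)=84 g(9,5)=36 g(9,7)=9 g(9,9)=1
t=10: g(10,-2)=165 g(10,0)=242 g(10,2)=209 g(10,4)=120 g(10,6)=45 g(10,8)=10 g(10,10)=1
t=11: g(11,-3)=165 g(11,-1)=407 g(11,1)=451 g(11,3)=329 g(11,5)=165 g(11,7)=55 g(11,9)=11 g(11,11)=1
t=12: g(12,-2)=572 g(12,0)=858 g(12,2)=780 g(12,4)=494 g(12,6)=220 g(12,8)=66 g(12,10)=12 g(12,12)=1
Paths never hitting -4: Σ_s g(12,s) = 3003
Paths hitting -4: 2^12 - 3003 = 1093
P = 1093/4096 = 1093/4096

Answer: 1093/4096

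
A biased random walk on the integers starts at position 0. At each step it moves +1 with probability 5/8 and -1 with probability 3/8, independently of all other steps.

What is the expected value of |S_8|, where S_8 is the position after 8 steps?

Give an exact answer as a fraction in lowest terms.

Answer: 2849723/1048576

Derivation:
S_8 takes values m ≡ 0 (mod 2) with |m| ≤ 8; P(S_8=m) = C(8,(8+m)/2) · (5/8)^((8+m)/2) · (3/8)^((8-m)/2).
Distribution: P(S=-8)=6561/16777216, P(S=-6)=10935/2097152, P(S=-4)=127575/4194304, P(S=-2)=212625/2097152, P(S=0)=1771875/8388608, P(S=2)=590625/2097152, P(S=4)=984375/4194304, P(S=6)=234375/2097152, P(S=8)=390625/16777216
E[|S_8|] = Σ_m |m|·P(S_8=m) = 2849723/1048576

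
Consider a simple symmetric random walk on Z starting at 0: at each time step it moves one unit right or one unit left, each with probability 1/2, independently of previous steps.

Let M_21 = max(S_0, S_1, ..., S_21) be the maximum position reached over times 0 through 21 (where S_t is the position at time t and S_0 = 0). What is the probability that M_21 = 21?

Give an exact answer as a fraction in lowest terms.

Answer: 1/2097152

Derivation:
Let M_21 = max(S_0,...,S_21). Use the reflection principle: for j ≥ 1, #{paths with M_21 ≥ j} = #{S_21 ≥ j} + #{S_21 ≥ j+1}.
By reflection, #{M_21 ≥ 21} = #{S_21 ≥ 21} + #{S_21 ≥ 22} = 1 + 0 = 1.
#{M_21 ≥ 22} = #{S_21 ≥ 22} + #{S_21 ≥ 23} = 0 + 0 = 0.
#{M_21 = 21} = 1 - 0 = 1.
P(M_21 = 21) = 1/2097152 = 1/2097152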